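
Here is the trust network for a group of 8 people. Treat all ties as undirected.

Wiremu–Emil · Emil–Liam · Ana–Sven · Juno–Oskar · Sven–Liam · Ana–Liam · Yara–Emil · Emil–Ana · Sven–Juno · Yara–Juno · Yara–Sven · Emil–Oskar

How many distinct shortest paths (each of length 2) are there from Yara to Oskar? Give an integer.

The shortest distance is 2. The length-2 paths are: Yara–Emil–Oskar; Yara–Juno–Oskar.
That gives 2 distinct shortest paths.

2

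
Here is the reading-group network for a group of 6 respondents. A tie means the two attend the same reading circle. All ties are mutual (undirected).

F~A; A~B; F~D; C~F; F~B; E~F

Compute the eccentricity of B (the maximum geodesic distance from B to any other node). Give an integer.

Distances from B: A:1, C:2, D:2, E:2, F:1.
The largest is 2 (to E, C, and D), so the eccentricity of B is 2.

2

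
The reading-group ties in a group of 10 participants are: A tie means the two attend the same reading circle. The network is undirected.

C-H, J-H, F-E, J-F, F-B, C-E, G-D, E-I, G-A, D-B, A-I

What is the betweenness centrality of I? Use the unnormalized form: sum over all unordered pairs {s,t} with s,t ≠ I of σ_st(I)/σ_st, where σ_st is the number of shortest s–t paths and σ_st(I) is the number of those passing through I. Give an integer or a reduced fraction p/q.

Pairs whose geodesics pass through I — J–A: 1; H–A: 1; H–G: 1/2; C–A: 1; C–G: 1; E–A: 1; E–G: 1; A–F: 1.
All other pairs contribute 0.
Summing the contributions gives betweenness(I) = 15/2.

15/2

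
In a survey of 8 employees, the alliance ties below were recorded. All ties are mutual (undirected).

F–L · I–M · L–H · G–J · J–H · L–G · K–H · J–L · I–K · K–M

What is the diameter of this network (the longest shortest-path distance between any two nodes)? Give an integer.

Eccentricity of each node (its greatest distance to any other): F:4, G:4, H:2, I:4, J:3, K:3, L:3, M:4.
The maximum eccentricity is 4, realized for instance by the pair M–G via M – K – H – L – G. So the diameter is 4.

4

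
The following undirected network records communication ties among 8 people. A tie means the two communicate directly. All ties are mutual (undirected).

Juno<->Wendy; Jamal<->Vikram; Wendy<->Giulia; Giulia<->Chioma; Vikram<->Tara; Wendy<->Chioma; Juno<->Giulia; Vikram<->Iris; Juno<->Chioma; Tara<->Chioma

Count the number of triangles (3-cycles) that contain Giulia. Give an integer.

Giulia's neighbors: Chioma, Juno, and Wendy.
Neighbor pairs that are themselves tied: Giulia–Chioma–Juno; Giulia–Chioma–Wendy; Giulia–Juno–Wendy. Each forms one triangle with Giulia, for 3 in total.

3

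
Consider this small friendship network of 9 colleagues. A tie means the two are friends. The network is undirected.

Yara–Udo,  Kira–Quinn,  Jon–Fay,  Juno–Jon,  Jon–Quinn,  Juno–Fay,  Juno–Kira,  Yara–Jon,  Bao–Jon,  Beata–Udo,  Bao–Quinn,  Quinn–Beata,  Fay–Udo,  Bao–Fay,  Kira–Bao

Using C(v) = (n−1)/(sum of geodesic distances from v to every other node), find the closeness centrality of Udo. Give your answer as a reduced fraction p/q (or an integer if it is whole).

Distances from Udo: Bao:2, Beata:1, Fay:1, Jon:2, Juno:2, Kira:3, Quinn:2, Yara:1. Sum = 14.
n = 9, so closeness = 8/14 = 4/7.

4/7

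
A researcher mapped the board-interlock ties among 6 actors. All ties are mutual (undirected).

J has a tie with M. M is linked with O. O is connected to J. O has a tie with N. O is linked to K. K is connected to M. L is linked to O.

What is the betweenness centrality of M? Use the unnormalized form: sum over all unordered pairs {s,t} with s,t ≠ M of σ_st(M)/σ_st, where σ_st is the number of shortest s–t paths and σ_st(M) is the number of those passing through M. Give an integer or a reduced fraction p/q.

Pairs whose geodesics pass through M — K–J: 1/2.
All other pairs contribute 0.
Summing the contributions gives betweenness(M) = 1/2.

1/2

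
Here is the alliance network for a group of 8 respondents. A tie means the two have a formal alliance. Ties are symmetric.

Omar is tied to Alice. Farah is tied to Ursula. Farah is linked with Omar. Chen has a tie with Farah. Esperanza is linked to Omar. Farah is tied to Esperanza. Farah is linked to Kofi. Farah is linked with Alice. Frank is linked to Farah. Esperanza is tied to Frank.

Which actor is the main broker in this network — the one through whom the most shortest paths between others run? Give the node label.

Farah

Unnormalized betweenness of each node: Alice:0, Chen:0, Esperanza:1/2, Farah:17, Frank:0, Kofi:0, Omar:1/2, Ursula:0.
Farah has the largest value, 17, making it the main broker — the node through which the most shortest paths run.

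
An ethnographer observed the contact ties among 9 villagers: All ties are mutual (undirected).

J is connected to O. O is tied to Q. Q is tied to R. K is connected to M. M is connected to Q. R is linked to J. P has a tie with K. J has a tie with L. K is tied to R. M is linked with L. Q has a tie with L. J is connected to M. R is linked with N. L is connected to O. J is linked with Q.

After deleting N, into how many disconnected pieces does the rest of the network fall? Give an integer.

N's neighbors (R) remain reachable from one another through other ties, so the rest of the network stays in one piece.

1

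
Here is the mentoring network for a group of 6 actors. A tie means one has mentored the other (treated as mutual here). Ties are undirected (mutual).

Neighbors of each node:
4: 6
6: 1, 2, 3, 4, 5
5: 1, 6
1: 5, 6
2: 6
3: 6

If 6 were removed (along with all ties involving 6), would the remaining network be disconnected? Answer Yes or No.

Removing 6 leaves {1 and 5} with no path to {2}, so the network splits into 4 components. 6 is a cut vertex.

Yes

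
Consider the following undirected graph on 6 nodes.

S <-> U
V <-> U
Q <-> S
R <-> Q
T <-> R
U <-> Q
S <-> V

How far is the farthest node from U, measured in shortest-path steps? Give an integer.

3

Distances from U: Q:1, R:2, S:1, T:3, V:1.
The largest is 3 (to T), so the eccentricity of U is 3.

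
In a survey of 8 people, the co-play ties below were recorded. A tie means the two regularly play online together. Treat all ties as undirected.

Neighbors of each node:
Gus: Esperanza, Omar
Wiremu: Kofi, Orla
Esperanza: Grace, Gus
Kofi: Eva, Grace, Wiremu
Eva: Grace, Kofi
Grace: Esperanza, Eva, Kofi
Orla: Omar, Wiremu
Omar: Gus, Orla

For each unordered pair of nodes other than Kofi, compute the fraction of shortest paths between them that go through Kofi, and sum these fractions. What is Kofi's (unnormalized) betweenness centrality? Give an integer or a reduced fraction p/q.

11/2

Pairs whose geodesics pass through Kofi — Eva–Omar: 1/2; Eva–Orla: 1; Eva–Wiremu: 1; Grace–Orla: 1; Grace–Wiremu: 1; Esperanza–Wiremu: 1.
All other pairs contribute 0.
Summing the contributions gives betweenness(Kofi) = 11/2.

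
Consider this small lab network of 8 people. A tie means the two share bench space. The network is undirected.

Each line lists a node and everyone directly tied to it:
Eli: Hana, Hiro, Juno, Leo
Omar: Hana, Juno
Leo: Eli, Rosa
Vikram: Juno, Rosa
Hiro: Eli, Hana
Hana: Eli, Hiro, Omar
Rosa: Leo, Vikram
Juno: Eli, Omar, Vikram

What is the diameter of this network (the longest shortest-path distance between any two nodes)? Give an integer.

Eccentricity of each node (its greatest distance to any other): Eli:2, Hana:3, Hiro:3, Juno:2, Leo:3, Omar:3, Rosa:3, Vikram:3.
The maximum eccentricity is 3, realized for instance by the pair Rosa–Omar via Rosa – Vikram – Juno – Omar. So the diameter is 3.

3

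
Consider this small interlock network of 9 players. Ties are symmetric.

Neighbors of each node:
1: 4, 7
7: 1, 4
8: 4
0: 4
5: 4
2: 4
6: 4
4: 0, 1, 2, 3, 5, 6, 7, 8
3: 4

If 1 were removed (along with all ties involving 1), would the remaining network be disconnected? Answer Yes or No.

No

Even without 1, every remaining node can still reach every other (the residual graph is connected), so 1 is not a cut vertex.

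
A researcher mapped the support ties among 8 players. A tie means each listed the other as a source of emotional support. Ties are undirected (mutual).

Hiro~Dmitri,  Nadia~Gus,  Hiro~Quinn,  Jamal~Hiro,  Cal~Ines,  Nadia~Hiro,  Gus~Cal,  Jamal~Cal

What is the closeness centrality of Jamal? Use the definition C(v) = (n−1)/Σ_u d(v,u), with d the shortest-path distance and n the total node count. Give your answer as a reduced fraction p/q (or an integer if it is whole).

Distances from Jamal: Cal:1, Dmitri:2, Gus:2, Hiro:1, Ines:2, Nadia:2, Quinn:2. Sum = 12.
n = 8, so closeness = 7/12.

7/12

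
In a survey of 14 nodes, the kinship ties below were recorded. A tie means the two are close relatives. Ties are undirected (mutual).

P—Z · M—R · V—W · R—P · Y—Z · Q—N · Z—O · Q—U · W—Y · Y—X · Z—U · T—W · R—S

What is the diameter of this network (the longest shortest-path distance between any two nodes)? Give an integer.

Eccentricity of each node (its greatest distance to any other): M:6, N:6, O:4, P:4, Q:5, R:5, S:6, T:6, U:4, V:6, W:5, X:5, Y:4, Z:3.
The maximum eccentricity is 6, realized for instance by the pair T–M via T – W – Y – Z – P – R – M. So the diameter is 6.

6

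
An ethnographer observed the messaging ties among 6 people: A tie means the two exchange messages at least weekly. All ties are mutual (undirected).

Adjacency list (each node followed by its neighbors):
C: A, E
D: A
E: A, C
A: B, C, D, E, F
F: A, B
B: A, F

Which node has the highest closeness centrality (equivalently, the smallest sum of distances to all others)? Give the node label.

Farness (sum of distances to all others) for each node — A:5, B:8, C:8, D:9, E:8, F:8.
The smallest farness is 5, for A, so A has the highest closeness.

A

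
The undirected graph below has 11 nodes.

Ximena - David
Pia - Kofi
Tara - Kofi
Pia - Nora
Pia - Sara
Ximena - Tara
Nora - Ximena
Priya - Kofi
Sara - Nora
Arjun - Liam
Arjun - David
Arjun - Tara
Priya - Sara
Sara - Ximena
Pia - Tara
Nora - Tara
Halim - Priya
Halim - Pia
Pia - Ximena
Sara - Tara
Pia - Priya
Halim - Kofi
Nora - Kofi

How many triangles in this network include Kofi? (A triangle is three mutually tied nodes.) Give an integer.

Kofi's neighbors: Halim, Nora, Pia, Priya, and Tara.
Neighbor pairs that are themselves tied: Kofi–Halim–Pia; Kofi–Halim–Priya; Kofi–Nora–Pia; Kofi–Nora–Tara; Kofi–Pia–Priya; Kofi–Pia–Tara. Each forms one triangle with Kofi, for 6 in total.

6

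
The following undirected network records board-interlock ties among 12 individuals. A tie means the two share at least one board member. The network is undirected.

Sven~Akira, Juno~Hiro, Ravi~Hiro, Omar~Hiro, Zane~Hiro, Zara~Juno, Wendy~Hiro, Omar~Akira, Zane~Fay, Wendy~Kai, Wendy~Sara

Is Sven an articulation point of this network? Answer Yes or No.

Even without Sven, every remaining node can still reach every other (the residual graph is connected), so Sven is not a cut vertex.

No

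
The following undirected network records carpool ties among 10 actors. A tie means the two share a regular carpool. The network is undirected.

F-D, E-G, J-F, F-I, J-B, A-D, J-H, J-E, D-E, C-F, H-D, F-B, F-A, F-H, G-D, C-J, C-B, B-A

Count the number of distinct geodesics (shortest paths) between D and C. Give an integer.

The shortest distance is 2, and the only length-2 path is D–F–C. So there is exactly 1 shortest path.

1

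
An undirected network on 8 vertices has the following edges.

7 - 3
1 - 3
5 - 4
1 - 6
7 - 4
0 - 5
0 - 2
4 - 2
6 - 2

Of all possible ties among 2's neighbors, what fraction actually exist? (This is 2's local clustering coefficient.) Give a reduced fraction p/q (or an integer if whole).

2's neighbors: 0, 4, and 6 (k = 3).
Possible neighbor pairs: C(3,2) = 3. Edges among them: none → e = 0.
Clustering(2) = 0/3 = 0.

0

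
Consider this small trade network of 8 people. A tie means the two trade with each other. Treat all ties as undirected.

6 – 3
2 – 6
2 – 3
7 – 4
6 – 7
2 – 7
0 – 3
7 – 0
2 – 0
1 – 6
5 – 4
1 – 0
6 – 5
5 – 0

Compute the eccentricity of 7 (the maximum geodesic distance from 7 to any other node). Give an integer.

Distances from 7: 0:1, 1:2, 2:1, 3:2, 4:1, 5:2, 6:1.
The largest is 2 (to 5, 1, and 3), so the eccentricity of 7 is 2.

2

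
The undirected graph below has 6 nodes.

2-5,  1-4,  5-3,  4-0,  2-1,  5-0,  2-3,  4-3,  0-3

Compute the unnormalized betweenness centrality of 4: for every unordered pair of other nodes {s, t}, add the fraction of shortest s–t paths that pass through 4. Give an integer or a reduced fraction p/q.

Pairs whose geodesics pass through 4 — 0–1: 1; 3–1: 1/2.
All other pairs contribute 0.
Summing the contributions gives betweenness(4) = 3/2.

3/2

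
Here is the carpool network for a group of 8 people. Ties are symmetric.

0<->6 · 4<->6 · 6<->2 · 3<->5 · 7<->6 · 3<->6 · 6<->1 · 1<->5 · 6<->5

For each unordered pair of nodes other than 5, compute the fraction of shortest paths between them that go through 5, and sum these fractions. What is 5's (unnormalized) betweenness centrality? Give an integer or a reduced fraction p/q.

1/2

Pairs whose geodesics pass through 5 — 1–3: 1/2.
All other pairs contribute 0.
Summing the contributions gives betweenness(5) = 1/2.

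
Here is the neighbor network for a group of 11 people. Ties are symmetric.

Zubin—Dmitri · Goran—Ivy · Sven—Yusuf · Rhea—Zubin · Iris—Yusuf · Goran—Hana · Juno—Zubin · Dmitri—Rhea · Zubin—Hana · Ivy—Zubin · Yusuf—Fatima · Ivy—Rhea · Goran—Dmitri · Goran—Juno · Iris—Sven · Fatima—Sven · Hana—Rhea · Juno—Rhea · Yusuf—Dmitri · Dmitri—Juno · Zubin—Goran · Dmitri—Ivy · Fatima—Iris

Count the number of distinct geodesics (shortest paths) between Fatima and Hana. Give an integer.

The shortest distance is 4. The length-4 paths are: Fatima–Yusuf–Dmitri–Rhea–Hana; Fatima–Yusuf–Dmitri–Goran–Hana; Fatima–Yusuf–Dmitri–Zubin–Hana.
That gives 3 distinct shortest paths.

3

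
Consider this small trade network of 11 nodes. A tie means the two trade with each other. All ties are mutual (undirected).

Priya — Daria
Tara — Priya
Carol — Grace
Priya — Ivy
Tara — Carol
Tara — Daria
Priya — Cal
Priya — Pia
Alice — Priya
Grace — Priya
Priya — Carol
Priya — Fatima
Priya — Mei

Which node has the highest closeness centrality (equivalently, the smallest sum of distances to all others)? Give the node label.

Priya

Farness (sum of distances to all others) for each node — Alice:19, Cal:19, Carol:17, Daria:18, Fatima:19, Grace:18, Ivy:19, Mei:19, Pia:19, Priya:10, Tara:17.
The smallest farness is 10, for Priya, so Priya has the highest closeness.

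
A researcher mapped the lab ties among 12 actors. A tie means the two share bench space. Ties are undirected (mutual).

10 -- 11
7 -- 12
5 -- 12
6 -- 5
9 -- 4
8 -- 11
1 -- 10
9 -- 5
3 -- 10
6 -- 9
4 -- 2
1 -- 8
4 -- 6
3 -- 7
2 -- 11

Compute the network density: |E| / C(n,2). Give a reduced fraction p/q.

There are 15 edges and 12 nodes, so the maximum possible is C(12,2) = 66.
Density = 15/66 = 5/22.

5/22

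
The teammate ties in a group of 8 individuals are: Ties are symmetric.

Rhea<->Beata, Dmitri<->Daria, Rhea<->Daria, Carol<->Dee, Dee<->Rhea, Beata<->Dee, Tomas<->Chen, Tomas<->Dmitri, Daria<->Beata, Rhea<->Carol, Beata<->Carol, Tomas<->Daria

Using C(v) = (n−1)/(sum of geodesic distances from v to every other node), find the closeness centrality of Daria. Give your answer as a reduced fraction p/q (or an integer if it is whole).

Distances from Daria: Beata:1, Carol:2, Chen:2, Dee:2, Dmitri:1, Rhea:1, Tomas:1. Sum = 10.
n = 8, so closeness = 7/10.

7/10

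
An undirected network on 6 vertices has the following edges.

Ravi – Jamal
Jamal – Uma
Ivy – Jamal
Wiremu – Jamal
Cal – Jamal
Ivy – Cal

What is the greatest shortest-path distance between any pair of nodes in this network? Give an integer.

2

Eccentricity of each node (its greatest distance to any other): Cal:2, Ivy:2, Jamal:1, Ravi:2, Uma:2, Wiremu:2.
The maximum eccentricity is 2, realized for instance by the pair Ravi–Ivy via Ravi – Jamal – Ivy. So the diameter is 2.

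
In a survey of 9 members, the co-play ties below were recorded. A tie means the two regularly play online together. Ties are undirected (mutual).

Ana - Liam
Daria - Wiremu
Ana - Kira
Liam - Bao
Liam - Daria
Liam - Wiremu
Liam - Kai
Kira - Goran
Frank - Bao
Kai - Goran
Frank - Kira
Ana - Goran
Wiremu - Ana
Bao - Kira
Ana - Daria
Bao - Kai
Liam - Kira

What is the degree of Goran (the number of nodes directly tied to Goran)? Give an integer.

3

Goran is directly tied to Ana, Kai, and Kira. That is 3 neighbors, so the degree of Goran is 3.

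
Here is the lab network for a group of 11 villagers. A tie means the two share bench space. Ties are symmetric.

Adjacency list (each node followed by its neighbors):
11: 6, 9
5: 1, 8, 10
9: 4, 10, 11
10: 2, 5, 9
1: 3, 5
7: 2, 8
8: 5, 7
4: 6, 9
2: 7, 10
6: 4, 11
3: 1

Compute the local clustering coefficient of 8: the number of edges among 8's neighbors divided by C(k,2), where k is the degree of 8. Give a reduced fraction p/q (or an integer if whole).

0

8's neighbors: 5 and 7 (k = 2).
Possible neighbor pairs: C(2,2) = 1. Edges among them: none → e = 0.
Clustering(8) = 0/1.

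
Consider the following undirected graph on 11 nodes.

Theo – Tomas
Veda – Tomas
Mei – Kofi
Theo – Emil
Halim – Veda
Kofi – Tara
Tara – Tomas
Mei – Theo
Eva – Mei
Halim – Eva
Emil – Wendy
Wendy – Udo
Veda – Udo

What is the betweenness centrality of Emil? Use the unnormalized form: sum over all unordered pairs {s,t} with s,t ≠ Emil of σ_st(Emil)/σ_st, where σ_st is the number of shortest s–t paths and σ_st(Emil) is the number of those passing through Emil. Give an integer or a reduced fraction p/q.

Pairs whose geodesics pass through Emil — Theo–Udo: 1/2; Theo–Wendy: 1; Tomas–Wendy: 1/2; Tara–Wendy: 1/2; Kofi–Wendy: 1; Mei–Udo: 1/3; Mei–Wendy: 1; Eva–Wendy: 1/2.
All other pairs contribute 0.
Summing the contributions gives betweenness(Emil) = 16/3.

16/3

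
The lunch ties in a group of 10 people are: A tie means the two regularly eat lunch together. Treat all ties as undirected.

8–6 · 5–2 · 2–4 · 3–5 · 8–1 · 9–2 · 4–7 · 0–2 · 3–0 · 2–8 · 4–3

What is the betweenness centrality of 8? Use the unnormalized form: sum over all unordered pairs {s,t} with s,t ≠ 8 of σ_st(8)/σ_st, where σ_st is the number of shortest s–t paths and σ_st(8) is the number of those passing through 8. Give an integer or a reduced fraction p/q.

15

Pairs whose geodesics pass through 8 — 7–6: 1; 7–1: 1; 2–6: 1; 2–1: 1; 9–6: 1; 9–1: 1; 6–0: 1; 6–4: 1; 6–5: 1; 6–3: 3/3; 6–1: 1; 0–1: 1; 4–1: 1; 5–1: 1 … (+1 more pairs).
All other pairs contribute 0.
Summing the contributions gives betweenness(8) = 15.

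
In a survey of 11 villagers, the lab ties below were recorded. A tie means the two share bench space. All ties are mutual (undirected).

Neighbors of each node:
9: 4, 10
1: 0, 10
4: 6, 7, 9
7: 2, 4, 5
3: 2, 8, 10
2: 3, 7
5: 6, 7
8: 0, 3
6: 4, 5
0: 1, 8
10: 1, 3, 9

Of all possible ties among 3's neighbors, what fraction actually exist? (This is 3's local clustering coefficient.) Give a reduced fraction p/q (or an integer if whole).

0

3's neighbors: 2, 8, and 10 (k = 3).
Possible neighbor pairs: C(3,2) = 3. Edges among them: none → e = 0.
Clustering(3) = 0/3 = 0.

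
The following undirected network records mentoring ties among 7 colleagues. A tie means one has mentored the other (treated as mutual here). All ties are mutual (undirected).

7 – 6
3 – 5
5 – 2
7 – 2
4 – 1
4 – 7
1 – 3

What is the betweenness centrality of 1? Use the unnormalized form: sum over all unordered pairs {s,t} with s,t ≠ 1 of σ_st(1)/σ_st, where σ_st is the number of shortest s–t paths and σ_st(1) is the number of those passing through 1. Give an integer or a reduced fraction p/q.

5/2

Pairs whose geodesics pass through 1 — 6–3: 1/2; 7–3: 1/2; 5–4: 1/2; 4–3: 1.
All other pairs contribute 0.
Summing the contributions gives betweenness(1) = 5/2.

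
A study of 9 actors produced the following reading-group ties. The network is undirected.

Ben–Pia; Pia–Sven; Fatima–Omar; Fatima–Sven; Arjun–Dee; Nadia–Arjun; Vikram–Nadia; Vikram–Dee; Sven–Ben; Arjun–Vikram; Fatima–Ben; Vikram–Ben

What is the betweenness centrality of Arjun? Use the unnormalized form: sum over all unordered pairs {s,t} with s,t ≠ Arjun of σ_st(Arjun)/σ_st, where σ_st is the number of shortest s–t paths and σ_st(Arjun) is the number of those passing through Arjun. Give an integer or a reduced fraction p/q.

1/2

Pairs whose geodesics pass through Arjun — Nadia–Dee: 1/2.
All other pairs contribute 0.
Summing the contributions gives betweenness(Arjun) = 1/2.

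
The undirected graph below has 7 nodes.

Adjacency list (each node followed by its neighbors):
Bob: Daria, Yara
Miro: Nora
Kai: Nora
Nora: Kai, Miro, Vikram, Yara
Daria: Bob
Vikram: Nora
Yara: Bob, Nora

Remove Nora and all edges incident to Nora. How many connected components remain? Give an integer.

Without Nora, the remaining ties split the others into: {Bob, Daria, Yara}; {Miro}; {Kai}; {Vikram}.
That's 4 separate components.

4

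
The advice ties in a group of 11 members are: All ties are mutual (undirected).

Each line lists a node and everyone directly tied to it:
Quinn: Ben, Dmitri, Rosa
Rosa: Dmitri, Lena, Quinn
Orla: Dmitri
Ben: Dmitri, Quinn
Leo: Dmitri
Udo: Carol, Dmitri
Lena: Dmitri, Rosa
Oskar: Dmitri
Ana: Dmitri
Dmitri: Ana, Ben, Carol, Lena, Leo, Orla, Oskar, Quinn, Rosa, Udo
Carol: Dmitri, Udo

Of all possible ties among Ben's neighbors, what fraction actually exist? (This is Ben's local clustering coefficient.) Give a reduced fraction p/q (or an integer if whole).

1

Ben's neighbors: Dmitri and Quinn (k = 2).
Possible neighbor pairs: C(2,2) = 1. Edges among them: Dmitri–Quinn → e = 1.
Clustering(Ben) = 1/1.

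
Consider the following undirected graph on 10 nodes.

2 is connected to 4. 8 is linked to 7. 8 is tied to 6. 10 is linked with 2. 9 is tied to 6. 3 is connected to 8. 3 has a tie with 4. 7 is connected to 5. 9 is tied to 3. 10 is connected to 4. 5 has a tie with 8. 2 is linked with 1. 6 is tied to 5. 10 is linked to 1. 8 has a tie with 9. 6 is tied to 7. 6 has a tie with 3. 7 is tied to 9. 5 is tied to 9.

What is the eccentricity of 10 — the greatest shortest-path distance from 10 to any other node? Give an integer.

4

Distances from 10: 1:1, 2:1, 3:2, 4:1, 5:4, 6:3, 7:4, 8:3, 9:3.
The largest is 4 (to 7 and 5), so the eccentricity of 10 is 4.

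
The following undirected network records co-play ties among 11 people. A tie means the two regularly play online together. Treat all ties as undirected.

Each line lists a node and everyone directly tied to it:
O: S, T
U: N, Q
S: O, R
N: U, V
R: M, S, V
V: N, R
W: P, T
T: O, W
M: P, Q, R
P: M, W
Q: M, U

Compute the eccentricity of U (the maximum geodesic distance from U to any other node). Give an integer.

5

Distances from U: M:2, N:1, O:5, P:3, Q:1, R:3, S:4, T:5, V:2, W:4.
The largest is 5 (to O and T), so the eccentricity of U is 5.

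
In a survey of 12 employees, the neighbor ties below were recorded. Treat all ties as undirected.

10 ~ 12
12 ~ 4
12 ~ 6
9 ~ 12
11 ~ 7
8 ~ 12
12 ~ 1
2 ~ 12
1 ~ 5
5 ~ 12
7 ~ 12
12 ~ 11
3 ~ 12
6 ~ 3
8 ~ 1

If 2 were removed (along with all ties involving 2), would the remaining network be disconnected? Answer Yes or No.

Even without 2, every remaining node can still reach every other (the residual graph is connected), so 2 is not a cut vertex.

No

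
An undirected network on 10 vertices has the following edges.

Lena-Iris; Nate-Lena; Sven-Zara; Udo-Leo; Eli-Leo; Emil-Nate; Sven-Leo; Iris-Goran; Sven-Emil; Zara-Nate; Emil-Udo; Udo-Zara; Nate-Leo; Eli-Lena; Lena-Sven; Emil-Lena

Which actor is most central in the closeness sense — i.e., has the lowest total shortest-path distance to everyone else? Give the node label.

Farness (sum of distances to all others) for each node — Eli:18, Emil:15, Goran:27, Iris:19, Lena:13, Leo:17, Nate:15, Sven:15, Udo:18, Zara:19.
The smallest farness is 13, for Lena, so Lena has the highest closeness.

Lena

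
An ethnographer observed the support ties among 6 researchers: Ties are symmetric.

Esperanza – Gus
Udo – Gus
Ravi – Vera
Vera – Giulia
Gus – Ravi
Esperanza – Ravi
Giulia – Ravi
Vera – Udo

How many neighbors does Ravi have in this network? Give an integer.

Ravi is directly tied to Esperanza, Giulia, Gus, and Vera. That is 4 neighbors, so the degree of Ravi is 4.

4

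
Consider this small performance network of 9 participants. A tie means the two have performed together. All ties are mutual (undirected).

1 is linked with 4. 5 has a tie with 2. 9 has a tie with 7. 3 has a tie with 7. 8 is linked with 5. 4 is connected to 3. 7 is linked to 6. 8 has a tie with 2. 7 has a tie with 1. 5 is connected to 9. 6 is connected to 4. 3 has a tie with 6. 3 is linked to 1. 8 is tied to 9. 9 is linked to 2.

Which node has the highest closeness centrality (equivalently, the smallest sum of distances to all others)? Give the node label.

Farness (sum of distances to all others) for each node — 1:16, 2:18, 3:15, 4:20, 5:18, 6:16, 7:12, 8:18, 9:13.
The smallest farness is 12, for 7, so 7 has the highest closeness.

7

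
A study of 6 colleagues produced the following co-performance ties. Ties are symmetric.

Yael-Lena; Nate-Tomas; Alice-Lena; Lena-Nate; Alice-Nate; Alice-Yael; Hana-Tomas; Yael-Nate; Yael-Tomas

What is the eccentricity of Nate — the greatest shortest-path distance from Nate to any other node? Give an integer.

2

Distances from Nate: Alice:1, Hana:2, Lena:1, Tomas:1, Yael:1.
The largest is 2 (to Hana), so the eccentricity of Nate is 2.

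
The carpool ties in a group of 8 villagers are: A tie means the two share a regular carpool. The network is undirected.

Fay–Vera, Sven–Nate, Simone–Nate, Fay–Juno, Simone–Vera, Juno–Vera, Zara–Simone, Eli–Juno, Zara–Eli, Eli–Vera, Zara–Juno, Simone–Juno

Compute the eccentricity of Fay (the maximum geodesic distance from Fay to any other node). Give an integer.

Distances from Fay: Eli:2, Juno:1, Nate:3, Simone:2, Sven:4, Vera:1, Zara:2.
The largest is 4 (to Sven), so the eccentricity of Fay is 4.

4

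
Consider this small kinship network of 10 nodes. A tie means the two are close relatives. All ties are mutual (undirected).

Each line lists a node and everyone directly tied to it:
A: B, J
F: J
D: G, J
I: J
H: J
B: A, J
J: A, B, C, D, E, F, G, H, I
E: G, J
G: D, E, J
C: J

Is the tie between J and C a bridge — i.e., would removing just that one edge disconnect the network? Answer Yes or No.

Without the J–C edge there is no alternate route between J and C, so the network disconnects. It is a bridge.

Yes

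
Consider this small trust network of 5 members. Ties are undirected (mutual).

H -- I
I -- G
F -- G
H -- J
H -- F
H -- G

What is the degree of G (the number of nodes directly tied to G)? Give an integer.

G is directly tied to F, H, and I. That is 3 neighbors, so the degree of G is 3.

3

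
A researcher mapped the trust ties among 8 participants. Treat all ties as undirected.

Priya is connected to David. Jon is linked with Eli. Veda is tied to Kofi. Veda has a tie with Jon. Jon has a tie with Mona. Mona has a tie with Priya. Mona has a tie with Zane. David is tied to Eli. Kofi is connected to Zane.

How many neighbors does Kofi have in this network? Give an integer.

2

Kofi is directly tied to Veda and Zane. That is 2 neighbors, so the degree of Kofi is 2.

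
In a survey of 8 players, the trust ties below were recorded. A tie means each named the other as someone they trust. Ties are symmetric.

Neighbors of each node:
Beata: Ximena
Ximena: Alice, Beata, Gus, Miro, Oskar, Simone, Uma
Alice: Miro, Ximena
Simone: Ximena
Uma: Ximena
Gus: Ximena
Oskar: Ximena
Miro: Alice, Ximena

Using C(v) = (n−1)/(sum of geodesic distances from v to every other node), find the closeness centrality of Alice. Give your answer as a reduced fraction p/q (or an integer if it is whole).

7/12

Distances from Alice: Beata:2, Gus:2, Miro:1, Oskar:2, Simone:2, Uma:2, Ximena:1. Sum = 12.
n = 8, so closeness = 7/12.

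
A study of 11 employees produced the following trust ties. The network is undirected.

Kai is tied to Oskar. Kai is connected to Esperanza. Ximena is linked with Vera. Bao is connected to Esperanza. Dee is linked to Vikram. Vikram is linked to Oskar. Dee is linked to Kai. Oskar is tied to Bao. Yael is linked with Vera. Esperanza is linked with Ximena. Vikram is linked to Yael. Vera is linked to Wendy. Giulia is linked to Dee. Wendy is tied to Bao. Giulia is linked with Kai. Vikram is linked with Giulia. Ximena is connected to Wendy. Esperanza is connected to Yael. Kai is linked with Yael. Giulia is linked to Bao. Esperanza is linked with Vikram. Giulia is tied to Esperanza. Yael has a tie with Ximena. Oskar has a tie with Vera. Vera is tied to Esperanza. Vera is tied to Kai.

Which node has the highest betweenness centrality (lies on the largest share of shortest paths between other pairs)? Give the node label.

Esperanza

Unnormalized betweenness of each node: Bao:79/24, Dee:1/5, Esperanza:263/40, Giulia:359/120, Kai:61/12, Oskar:107/60, Vera:127/24, Vikram:35/12, Wendy:5/6, Ximena:13/12, Yael:39/20.
Esperanza has the largest value, 263/40, making it the main broker — the node through which the most shortest paths run.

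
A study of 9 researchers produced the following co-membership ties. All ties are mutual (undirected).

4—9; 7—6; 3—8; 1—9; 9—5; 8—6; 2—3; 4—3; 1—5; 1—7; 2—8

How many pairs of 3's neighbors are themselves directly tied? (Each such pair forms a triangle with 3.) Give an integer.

1

3's neighbors: 2, 4, and 8.
Neighbor pairs that are themselves tied: 3–2–8. Each forms one triangle with 3, for 1 in total.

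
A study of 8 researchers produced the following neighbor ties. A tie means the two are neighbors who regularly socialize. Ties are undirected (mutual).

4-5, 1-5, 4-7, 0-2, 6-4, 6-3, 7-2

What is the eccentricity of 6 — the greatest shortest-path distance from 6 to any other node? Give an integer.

Distances from 6: 0:4, 1:3, 2:3, 3:1, 4:1, 5:2, 7:2.
The largest is 4 (to 0), so the eccentricity of 6 is 4.

4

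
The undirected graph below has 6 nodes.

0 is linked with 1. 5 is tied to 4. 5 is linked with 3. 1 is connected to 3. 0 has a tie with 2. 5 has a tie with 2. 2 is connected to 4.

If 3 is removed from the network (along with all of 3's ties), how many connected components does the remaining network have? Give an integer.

3's neighbors (1 and 5) remain reachable from one another through other ties, so the rest of the network stays in one piece.

1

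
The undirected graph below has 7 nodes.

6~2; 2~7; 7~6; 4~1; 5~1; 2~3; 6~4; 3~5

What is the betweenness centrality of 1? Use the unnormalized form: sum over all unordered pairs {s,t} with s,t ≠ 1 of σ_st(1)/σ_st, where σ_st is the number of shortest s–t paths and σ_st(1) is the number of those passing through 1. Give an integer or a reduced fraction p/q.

2

Pairs whose geodesics pass through 1 — 6–5: 1/2; 3–4: 1/2; 5–4: 1.
All other pairs contribute 0.
Summing the contributions gives betweenness(1) = 2.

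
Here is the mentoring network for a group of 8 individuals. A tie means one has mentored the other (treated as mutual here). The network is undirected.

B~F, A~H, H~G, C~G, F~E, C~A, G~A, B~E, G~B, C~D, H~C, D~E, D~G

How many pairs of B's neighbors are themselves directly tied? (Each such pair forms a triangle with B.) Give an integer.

B's neighbors: E, F, and G.
Neighbor pairs that are themselves tied: B–E–F. Each forms one triangle with B, for 1 in total.

1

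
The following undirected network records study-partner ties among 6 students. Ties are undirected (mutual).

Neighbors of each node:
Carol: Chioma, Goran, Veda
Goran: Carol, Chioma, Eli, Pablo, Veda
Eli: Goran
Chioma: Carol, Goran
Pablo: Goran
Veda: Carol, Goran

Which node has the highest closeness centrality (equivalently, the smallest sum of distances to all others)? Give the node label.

Goran

Farness (sum of distances to all others) for each node — Carol:7, Chioma:8, Eli:9, Goran:5, Pablo:9, Veda:8.
The smallest farness is 5, for Goran, so Goran has the highest closeness.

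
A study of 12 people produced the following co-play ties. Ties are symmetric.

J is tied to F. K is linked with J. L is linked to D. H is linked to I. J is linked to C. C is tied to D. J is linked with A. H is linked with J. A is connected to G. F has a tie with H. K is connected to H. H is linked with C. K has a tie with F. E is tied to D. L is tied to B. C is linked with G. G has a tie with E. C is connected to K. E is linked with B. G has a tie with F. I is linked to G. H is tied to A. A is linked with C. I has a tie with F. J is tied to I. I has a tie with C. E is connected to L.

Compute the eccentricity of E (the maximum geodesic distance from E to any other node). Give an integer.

3

Distances from E: A:2, B:1, C:2, D:1, F:2, G:1, H:3, I:2, J:3, K:3, L:1.
The largest is 3 (to J, H, and K), so the eccentricity of E is 3.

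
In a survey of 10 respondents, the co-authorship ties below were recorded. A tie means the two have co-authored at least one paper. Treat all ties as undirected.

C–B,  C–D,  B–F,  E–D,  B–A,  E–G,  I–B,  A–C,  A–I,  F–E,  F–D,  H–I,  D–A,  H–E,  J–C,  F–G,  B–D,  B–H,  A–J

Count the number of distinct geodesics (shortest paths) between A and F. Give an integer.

2

The shortest distance is 2. The length-2 paths are: A–D–F; A–B–F.
That gives 2 distinct shortest paths.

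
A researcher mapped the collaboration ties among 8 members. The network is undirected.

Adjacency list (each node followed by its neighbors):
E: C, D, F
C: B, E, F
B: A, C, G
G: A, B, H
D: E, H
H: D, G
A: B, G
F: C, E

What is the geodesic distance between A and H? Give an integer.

2

One shortest route is A – G – H, which uses 2 edges, and A and H are not directly tied, so nothing shorter exists. So d(A,H) = 2.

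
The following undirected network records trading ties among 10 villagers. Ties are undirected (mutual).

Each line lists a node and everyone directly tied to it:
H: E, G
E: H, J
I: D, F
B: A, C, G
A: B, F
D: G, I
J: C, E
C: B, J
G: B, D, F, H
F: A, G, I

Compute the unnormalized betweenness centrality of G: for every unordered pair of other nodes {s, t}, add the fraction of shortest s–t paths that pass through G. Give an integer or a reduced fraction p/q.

529/30

Pairs whose geodesics pass through G — H–C: 1/2; H–B: 1; H–A: 2/2; H–F: 1; H–I: 2/2; H–D: 1; E–B: 1/2; E–A: 2/3; E–F: 1; E–I: 2/2; E–D: 1; J–F: 2/3; J–I: 4/5; J–D: 2/2 … (+8 more pairs).
All other pairs contribute 0.
Summing the contributions gives betweenness(G) = 529/30.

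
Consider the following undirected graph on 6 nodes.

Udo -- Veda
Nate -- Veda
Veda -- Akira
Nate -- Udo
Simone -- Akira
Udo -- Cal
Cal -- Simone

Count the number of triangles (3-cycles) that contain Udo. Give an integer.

Udo's neighbors: Cal, Nate, and Veda.
Neighbor pairs that are themselves tied: Udo–Nate–Veda. Each forms one triangle with Udo, for 1 in total.

1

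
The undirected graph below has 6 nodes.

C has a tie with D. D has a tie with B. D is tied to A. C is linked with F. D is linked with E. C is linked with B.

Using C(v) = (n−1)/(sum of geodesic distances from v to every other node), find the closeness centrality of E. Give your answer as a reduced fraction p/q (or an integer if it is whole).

1/2

Distances from E: A:2, B:2, C:2, D:1, F:3. Sum = 10.
n = 6, so closeness = 5/10 = 1/2.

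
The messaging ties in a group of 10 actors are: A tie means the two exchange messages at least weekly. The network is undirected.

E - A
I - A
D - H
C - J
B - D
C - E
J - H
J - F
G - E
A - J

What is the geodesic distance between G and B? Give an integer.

One shortest route is G – E – A – J – H – D – B, which uses 6 edges, and at distance 5 from G we only reach {D}, which does not include B. So d(G,B) = 6.

6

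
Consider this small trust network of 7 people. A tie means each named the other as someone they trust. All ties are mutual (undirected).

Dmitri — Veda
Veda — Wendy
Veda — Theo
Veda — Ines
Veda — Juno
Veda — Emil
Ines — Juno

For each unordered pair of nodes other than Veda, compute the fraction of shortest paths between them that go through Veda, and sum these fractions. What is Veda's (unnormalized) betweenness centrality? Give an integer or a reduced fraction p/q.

Pairs whose geodesics pass through Veda — Ines–Wendy: 1; Ines–Emil: 1; Ines–Theo: 1; Ines–Dmitri: 1; Wendy–Emil: 1; Wendy–Juno: 1; Wendy–Theo: 1; Wendy–Dmitri: 1; Emil–Juno: 1; Emil–Theo: 1; Emil–Dmitri: 1; Juno–Theo: 1; Juno–Dmitri: 1; Theo–Dmitri: 1.
All other pairs contribute 0.
Summing the contributions gives betweenness(Veda) = 14.

14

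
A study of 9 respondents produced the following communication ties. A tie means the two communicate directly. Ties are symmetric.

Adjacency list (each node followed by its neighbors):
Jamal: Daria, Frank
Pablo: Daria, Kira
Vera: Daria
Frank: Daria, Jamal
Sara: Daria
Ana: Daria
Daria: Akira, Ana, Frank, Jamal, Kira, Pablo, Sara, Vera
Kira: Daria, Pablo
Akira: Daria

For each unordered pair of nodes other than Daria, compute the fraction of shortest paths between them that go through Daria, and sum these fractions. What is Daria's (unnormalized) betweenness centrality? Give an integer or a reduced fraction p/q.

Pairs whose geodesics pass through Daria — Vera–Pablo: 1; Vera–Kira: 1; Vera–Frank: 1; Vera–Sara: 1; Vera–Akira: 1; Vera–Ana: 1; Vera–Jamal: 1; Pablo–Frank: 1; Pablo–Sara: 1; Pablo–Akira: 1; Pablo–Ana: 1; Pablo–Jamal: 1; Kira–Frank: 1; Kira–Sara: 1 … (+12 more pairs).
All other pairs contribute 0.
Summing the contributions gives betweenness(Daria) = 26.

26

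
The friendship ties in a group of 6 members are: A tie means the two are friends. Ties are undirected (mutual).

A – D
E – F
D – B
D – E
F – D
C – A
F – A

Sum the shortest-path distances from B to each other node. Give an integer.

10

Distances from B: A:2, C:3, D:1, E:2, F:2.
Sum = 2 + 3 + 1 + 2 + 2 = 10.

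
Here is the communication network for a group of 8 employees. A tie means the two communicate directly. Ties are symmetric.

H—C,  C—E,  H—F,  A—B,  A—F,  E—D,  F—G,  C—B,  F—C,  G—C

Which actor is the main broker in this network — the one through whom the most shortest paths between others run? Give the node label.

Unnormalized betweenness of each node: A:1/2, B:3/2, C:13, D:0, E:6, F:4, G:0, H:0.
C has the largest value, 13, making it the main broker — the node through which the most shortest paths run.

C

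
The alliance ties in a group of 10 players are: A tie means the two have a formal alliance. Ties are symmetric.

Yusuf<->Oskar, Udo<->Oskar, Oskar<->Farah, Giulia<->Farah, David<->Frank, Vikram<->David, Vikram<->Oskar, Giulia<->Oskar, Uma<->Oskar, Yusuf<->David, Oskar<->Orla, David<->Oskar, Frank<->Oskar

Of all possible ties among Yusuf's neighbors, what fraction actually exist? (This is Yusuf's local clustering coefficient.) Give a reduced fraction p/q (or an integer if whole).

Yusuf's neighbors: David and Oskar (k = 2).
Possible neighbor pairs: C(2,2) = 1. Edges among them: David–Oskar → e = 1.
Clustering(Yusuf) = 1/1.

1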